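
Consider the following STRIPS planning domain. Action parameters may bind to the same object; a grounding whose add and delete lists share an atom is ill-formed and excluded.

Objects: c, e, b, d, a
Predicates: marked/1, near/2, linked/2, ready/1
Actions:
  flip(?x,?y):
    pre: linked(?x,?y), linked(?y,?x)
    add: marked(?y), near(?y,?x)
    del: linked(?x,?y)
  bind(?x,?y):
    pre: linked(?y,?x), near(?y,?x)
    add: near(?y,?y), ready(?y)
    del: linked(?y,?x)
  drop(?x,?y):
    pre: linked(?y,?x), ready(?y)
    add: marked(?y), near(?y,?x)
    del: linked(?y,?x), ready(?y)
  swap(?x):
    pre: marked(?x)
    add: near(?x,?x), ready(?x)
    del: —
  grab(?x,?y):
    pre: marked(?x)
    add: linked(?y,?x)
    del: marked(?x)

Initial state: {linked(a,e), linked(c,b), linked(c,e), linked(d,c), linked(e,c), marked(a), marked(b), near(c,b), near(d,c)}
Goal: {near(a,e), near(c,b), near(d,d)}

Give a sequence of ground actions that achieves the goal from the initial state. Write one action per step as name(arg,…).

bind(c,d); swap(a); drop(e,a)

1. bind(c,d)  →  {linked(a,e), linked(c,b), linked(c,e), linked(e,c), marked(a), marked(b), near(c,b), near(d,c), near(d,d), ready(d)}
2. swap(a)  →  {linked(a,e), linked(c,b), linked(c,e), linked(e,c), marked(a), marked(b), near(a,a), near(c,b), near(d,c), near(d,d), ready(a), ready(d)}
3. drop(e,a)  →  {linked(c,b), linked(c,e), linked(e,c), marked(a), marked(b), near(a,a), near(a,e), near(c,b), near(d,c), near(d,d), ready(d)}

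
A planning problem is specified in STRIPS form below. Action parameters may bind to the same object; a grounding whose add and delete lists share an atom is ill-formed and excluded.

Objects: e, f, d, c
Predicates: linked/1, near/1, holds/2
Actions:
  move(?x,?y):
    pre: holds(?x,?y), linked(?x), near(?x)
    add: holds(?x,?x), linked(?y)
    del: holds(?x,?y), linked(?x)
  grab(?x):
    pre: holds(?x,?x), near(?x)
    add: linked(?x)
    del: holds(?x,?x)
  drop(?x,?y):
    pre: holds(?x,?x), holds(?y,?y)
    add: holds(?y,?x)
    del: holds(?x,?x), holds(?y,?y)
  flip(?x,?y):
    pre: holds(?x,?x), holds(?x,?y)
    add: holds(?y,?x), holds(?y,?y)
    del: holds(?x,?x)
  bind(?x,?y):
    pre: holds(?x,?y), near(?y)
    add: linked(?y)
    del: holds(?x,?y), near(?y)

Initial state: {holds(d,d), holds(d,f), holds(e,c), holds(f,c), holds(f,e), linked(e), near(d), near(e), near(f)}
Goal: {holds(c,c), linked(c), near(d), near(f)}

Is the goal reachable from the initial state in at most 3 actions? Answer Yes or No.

1. move(e,c)  →  {holds(d,d), holds(d,f), holds(e,e), holds(f,c), holds(f,e), linked(c), near(d), near(e), near(f)}
2. flip(d,f)  →  {holds(d,f), holds(e,e), holds(f,c), holds(f,d), holds(f,e), holds(f,f), linked(c), near(d), near(e), near(f)}
3. flip(f,c)  →  {holds(c,c), holds(c,f), holds(d,f), holds(e,e), holds(f,c), holds(f,d), holds(f,e), linked(c), near(d), near(e), near(f)}
optimal plan length = 3; 3 ≤ 3

Yes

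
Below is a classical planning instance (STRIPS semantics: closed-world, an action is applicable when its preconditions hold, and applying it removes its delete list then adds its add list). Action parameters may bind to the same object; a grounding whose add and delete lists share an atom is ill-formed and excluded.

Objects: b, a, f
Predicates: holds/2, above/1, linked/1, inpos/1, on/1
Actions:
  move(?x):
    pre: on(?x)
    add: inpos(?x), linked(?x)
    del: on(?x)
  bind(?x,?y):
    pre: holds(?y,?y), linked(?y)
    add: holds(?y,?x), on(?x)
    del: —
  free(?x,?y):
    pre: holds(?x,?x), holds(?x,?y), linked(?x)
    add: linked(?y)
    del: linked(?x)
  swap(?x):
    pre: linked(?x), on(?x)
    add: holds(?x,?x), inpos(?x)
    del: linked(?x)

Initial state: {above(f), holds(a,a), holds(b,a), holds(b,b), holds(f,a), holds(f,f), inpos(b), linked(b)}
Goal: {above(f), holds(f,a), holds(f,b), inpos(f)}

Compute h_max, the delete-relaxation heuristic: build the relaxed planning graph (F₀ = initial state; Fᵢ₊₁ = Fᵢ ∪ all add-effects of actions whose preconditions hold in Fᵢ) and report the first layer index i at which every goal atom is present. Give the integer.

3

F0 = init (8 atoms)
F1 = F0 ∪ {holds(b,f), linked(a), on(a), on(b), on(f)}  (13 atoms)
F2 = F1 ∪ {holds(a,b), holds(a,f), inpos(a), inpos(f), linked(f)}  (18 atoms)
F3 = F2 ∪ {holds(f,b)}  (19 atoms)
goal ⊆ F3  ⇒  h_max = 3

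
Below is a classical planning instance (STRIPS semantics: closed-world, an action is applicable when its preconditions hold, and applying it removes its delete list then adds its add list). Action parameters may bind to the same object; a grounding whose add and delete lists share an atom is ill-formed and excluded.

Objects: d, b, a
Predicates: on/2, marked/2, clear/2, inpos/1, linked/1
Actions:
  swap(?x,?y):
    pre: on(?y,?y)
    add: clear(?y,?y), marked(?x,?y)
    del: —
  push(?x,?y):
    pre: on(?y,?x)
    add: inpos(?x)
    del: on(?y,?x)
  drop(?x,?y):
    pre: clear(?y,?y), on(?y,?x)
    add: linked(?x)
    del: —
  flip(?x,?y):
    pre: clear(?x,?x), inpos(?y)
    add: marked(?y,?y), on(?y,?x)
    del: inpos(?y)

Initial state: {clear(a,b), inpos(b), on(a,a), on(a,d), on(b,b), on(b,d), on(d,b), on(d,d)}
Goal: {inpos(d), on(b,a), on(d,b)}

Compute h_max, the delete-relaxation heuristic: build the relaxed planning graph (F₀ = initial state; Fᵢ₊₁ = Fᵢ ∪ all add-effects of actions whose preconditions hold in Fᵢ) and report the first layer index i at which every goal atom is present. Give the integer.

2

F0 = init (8 atoms)
F1 = F0 ∪ {clear(a,a), clear(b,b), clear(d,d), inpos(a), inpos(d), marked(a,a), marked(a,b), marked(a,d), marked(b,a), marked(b,b), marked(b,d), marked(d,a), marked(d,b), marked(d,d)}  (22 atoms)
F2 = F1 ∪ {linked(a), linked(b), linked(d), on(a,b), on(b,a), on(d,a)}  (28 atoms)
goal ⊆ F2  ⇒  h_max = 2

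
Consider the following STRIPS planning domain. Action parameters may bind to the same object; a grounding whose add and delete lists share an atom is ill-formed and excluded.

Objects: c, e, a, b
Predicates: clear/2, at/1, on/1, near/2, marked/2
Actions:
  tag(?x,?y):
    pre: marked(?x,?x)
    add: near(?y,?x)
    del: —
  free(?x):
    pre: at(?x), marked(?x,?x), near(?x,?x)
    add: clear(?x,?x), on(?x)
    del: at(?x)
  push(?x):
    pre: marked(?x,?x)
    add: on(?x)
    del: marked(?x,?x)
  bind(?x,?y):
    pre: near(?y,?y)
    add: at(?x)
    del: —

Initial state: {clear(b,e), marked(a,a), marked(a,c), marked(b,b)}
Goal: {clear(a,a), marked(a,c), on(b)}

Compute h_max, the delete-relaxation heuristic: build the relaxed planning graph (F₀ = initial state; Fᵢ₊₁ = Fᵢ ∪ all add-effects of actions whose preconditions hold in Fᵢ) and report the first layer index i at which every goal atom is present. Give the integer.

3

F0 = init (4 atoms)
F1 = F0 ∪ {near(a,a), near(a,b), near(b,a), near(b,b), near(c,a), near(c,b), near(e,a), near(e,b), on(a), on(b)}  (14 atoms)
F2 = F1 ∪ {at(a), at(b), at(c), at(e)}  (18 atoms)
F3 = F2 ∪ {clear(a,a), clear(b,b)}  (20 atoms)
goal ⊆ F3  ⇒  h_max = 3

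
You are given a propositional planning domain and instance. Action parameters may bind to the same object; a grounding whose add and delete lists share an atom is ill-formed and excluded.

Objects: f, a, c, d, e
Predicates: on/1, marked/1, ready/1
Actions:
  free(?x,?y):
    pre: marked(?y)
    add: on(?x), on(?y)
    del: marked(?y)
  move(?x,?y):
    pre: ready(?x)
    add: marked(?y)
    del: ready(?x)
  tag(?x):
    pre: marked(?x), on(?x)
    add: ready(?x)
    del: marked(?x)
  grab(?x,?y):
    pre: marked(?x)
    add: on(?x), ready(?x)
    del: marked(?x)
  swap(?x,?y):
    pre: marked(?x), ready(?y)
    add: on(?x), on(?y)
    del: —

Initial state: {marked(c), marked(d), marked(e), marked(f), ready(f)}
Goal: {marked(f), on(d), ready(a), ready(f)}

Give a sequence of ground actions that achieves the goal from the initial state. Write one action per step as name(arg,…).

1. grab(d,f)  →  {marked(c), marked(e), marked(f), on(d), ready(d), ready(f)}
2. move(d,a)  →  {marked(a), marked(c), marked(e), marked(f), on(d), ready(f)}
3. grab(a,f)  →  {marked(c), marked(e), marked(f), on(a), on(d), ready(a), ready(f)}

grab(d,f); move(d,a); grab(a,f)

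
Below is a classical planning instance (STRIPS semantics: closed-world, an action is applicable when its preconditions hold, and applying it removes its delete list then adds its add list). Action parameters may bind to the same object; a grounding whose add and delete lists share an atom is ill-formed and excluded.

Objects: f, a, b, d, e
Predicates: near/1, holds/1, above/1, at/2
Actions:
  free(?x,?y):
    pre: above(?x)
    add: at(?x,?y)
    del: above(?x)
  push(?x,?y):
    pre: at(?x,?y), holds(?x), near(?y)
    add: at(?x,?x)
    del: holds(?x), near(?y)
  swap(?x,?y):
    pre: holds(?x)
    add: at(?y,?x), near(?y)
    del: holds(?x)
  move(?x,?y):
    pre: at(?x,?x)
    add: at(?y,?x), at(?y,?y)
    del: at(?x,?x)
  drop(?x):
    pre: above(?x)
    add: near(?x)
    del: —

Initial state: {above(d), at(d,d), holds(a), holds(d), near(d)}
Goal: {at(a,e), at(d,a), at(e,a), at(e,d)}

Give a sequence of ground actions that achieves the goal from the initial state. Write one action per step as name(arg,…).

1. free(d,a)  →  {at(d,a), at(d,d), holds(a), holds(d), near(d)}
2. swap(a,e)  →  {at(d,a), at(d,d), at(e,a), holds(d), near(d), near(e)}
3. move(d,e)  →  {at(d,a), at(e,a), at(e,d), at(e,e), holds(d), near(d), near(e)}
4. move(e,a)  →  {at(a,a), at(a,e), at(d,a), at(e,a), at(e,d), holds(d), near(d), near(e)}

free(d,a); swap(a,e); move(d,e); move(e,a)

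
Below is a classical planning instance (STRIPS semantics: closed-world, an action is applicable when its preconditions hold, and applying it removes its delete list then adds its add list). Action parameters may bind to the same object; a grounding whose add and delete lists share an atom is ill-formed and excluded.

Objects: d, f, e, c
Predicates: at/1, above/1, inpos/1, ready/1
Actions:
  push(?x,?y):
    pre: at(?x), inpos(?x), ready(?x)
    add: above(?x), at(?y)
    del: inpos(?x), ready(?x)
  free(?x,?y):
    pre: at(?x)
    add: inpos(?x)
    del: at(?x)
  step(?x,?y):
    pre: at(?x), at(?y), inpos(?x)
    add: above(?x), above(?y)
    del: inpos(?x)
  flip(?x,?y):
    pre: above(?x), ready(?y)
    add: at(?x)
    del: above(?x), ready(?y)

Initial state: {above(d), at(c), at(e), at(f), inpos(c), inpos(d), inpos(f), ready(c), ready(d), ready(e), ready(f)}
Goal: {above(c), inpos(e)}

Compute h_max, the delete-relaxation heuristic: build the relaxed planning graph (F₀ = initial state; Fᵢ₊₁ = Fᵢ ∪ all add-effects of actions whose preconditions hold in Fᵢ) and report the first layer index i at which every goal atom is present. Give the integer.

F0 = init (11 atoms)
F1 = F0 ∪ {above(c), above(e), above(f), at(d), inpos(e)}  (16 atoms)
goal ⊆ F1  ⇒  h_max = 1

1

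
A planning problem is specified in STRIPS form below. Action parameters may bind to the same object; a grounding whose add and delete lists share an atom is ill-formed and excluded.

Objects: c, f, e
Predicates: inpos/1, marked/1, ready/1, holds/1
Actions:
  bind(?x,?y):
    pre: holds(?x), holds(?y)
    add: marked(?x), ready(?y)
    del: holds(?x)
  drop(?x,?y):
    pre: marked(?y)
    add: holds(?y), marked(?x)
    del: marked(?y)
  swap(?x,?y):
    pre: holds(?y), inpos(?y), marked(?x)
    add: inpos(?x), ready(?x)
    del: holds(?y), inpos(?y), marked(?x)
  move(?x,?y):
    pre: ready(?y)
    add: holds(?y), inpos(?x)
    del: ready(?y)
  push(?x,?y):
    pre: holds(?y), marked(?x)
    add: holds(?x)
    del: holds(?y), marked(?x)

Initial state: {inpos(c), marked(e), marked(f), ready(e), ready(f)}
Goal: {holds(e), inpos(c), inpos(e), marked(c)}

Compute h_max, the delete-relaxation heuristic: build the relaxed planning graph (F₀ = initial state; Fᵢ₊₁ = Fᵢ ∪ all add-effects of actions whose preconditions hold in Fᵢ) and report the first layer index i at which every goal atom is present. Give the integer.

F0 = init (5 atoms)
F1 = F0 ∪ {holds(e), holds(f), inpos(e), inpos(f), marked(c)}  (10 atoms)
goal ⊆ F1  ⇒  h_max = 1

1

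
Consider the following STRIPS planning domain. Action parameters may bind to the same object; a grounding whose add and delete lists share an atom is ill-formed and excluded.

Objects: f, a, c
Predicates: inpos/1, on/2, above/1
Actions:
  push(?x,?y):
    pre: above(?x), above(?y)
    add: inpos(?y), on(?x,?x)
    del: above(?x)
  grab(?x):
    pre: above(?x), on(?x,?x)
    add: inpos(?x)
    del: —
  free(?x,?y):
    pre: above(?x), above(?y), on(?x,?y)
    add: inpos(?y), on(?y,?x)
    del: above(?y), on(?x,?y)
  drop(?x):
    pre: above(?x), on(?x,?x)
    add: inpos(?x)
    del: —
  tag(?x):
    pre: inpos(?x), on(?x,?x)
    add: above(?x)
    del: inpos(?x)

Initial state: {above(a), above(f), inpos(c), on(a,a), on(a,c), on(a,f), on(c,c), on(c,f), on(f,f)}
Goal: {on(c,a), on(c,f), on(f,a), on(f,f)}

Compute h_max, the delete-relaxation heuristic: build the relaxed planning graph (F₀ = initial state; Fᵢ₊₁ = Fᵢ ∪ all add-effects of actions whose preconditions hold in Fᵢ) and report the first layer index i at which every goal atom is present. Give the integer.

2

F0 = init (9 atoms)
F1 = F0 ∪ {above(c), inpos(a), inpos(f), on(f,a)}  (13 atoms)
F2 = F1 ∪ {on(c,a), on(f,c)}  (15 atoms)
goal ⊆ F2  ⇒  h_max = 2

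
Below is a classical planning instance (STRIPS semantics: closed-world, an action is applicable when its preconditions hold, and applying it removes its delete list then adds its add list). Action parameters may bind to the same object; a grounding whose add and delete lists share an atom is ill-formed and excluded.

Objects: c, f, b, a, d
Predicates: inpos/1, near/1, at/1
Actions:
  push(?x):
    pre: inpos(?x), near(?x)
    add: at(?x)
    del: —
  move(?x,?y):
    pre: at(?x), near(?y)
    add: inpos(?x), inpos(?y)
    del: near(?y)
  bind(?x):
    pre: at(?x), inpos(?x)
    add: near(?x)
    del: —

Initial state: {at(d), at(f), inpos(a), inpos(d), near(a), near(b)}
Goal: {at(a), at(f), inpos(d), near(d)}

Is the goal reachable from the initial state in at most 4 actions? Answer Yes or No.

Yes

1. push(a)  →  {at(a), at(d), at(f), inpos(a), inpos(d), near(a), near(b)}
2. bind(d)  →  {at(a), at(d), at(f), inpos(a), inpos(d), near(a), near(b), near(d)}
optimal plan length = 2; 2 ≤ 4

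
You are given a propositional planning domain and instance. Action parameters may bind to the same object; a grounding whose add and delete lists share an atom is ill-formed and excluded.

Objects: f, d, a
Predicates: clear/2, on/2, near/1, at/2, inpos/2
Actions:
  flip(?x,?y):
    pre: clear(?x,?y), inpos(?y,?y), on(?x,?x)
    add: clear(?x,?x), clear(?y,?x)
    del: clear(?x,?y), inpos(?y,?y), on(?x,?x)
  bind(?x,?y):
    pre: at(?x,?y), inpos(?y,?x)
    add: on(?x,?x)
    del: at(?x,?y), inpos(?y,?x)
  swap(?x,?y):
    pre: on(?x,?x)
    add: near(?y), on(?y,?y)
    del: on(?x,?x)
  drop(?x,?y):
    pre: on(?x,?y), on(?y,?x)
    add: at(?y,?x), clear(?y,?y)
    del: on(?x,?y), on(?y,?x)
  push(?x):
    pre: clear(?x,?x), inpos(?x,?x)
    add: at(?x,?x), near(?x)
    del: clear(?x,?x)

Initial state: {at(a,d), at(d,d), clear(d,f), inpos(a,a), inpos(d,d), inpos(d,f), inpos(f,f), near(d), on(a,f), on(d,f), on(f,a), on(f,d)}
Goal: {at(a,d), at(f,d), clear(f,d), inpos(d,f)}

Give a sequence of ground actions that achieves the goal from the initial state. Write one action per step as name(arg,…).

1. bind(d,d)  →  {at(a,d), clear(d,f), inpos(a,a), inpos(d,f), inpos(f,f), near(d), on(a,f), on(d,d), on(d,f), on(f,a), on(f,d)}
2. flip(d,f)  →  {at(a,d), clear(d,d), clear(f,d), inpos(a,a), inpos(d,f), near(d), on(a,f), on(d,f), on(f,a), on(f,d)}
3. drop(d,f)  →  {at(a,d), at(f,d), clear(d,d), clear(f,d), clear(f,f), inpos(a,a), inpos(d,f), near(d), on(a,f), on(f,a)}

bind(d,d); flip(d,f); drop(d,f)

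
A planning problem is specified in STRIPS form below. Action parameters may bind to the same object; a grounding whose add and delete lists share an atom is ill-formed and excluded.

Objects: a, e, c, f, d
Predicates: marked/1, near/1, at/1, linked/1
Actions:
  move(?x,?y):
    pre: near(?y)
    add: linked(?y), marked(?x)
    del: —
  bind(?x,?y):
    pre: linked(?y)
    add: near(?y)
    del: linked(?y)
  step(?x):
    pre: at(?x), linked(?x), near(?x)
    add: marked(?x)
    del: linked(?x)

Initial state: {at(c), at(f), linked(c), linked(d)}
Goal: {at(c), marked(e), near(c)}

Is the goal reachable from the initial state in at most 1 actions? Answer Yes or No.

1. bind(a,c)  →  {at(c), at(f), linked(d), near(c)}
2. move(e,c)  →  {at(c), at(f), linked(c), linked(d), marked(e), near(c)}
optimal plan length = 2; 2 > 1

No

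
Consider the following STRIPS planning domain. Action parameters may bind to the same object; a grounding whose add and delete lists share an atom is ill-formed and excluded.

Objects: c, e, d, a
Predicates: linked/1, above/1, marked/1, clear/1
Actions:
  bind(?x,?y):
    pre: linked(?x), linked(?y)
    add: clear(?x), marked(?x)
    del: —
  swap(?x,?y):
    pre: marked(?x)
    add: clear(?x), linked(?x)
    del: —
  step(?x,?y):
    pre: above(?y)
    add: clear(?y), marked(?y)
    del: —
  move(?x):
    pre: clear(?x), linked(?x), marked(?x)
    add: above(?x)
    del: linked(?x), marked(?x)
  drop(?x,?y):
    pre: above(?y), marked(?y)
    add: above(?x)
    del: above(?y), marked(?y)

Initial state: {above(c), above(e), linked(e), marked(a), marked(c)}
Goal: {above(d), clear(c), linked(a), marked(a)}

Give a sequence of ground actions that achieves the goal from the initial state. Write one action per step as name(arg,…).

1. swap(c,c)  →  {above(c), above(e), clear(c), linked(c), linked(e), marked(a), marked(c)}
2. swap(a,c)  →  {above(c), above(e), clear(a), clear(c), linked(a), linked(c), linked(e), marked(a), marked(c)}
3. drop(d,c)  →  {above(d), above(e), clear(a), clear(c), linked(a), linked(c), linked(e), marked(a)}

swap(c,c); swap(a,c); drop(d,c)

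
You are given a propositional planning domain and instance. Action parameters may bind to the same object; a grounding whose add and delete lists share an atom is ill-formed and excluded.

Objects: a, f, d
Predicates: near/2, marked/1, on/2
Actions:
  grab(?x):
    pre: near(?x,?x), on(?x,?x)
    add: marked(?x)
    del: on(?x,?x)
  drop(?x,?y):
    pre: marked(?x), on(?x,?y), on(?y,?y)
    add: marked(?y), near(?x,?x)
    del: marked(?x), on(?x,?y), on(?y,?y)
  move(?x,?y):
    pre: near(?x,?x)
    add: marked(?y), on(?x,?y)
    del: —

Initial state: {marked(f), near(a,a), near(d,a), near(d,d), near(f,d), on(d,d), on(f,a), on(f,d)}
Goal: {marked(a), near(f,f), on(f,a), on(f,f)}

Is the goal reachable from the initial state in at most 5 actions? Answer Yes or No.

1. drop(f,d)  →  {marked(d), near(a,a), near(d,a), near(d,d), near(f,d), near(f,f), on(f,a)}
2. move(a,a)  →  {marked(a), marked(d), near(a,a), near(d,a), near(d,d), near(f,d), near(f,f), on(a,a), on(f,a)}
3. move(f,f)  →  {marked(a), marked(d), marked(f), near(a,a), near(d,a), near(d,d), near(f,d), near(f,f), on(a,a), on(f,a), on(f,f)}
optimal plan length = 3; 3 ≤ 5

Yes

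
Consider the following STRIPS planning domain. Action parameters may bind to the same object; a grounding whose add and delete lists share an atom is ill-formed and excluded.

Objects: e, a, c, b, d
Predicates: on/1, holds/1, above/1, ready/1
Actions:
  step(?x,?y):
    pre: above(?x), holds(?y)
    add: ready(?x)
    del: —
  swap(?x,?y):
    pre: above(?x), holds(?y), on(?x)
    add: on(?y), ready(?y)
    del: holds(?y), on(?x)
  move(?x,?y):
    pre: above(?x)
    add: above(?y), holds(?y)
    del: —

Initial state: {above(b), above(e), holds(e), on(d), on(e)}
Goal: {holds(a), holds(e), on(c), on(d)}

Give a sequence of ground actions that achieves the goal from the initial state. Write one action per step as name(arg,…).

move(e,a); move(e,c); swap(e,c)

1. move(e,a)  →  {above(a), above(b), above(e), holds(a), holds(e), on(d), on(e)}
2. move(e,c)  →  {above(a), above(b), above(c), above(e), holds(a), holds(c), holds(e), on(d), on(e)}
3. swap(e,c)  →  {above(a), above(b), above(c), above(e), holds(a), holds(e), on(c), on(d), ready(c)}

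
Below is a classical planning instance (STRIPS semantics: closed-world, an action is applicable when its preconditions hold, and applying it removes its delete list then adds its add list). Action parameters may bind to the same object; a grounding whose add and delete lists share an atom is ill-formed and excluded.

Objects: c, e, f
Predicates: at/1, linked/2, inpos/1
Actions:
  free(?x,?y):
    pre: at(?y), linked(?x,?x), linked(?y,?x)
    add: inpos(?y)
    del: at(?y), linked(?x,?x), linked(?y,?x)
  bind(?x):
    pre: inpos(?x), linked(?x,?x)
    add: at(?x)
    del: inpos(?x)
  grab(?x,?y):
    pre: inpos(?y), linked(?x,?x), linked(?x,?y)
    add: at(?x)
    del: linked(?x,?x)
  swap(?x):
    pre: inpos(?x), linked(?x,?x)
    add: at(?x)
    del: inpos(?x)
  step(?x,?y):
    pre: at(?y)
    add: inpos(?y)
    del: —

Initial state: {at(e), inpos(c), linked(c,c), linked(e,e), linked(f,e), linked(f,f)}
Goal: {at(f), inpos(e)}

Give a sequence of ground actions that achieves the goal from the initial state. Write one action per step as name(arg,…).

1. free(e,e)  →  {inpos(c), inpos(e), linked(c,c), linked(f,e), linked(f,f)}
2. grab(f,e)  →  {at(f), inpos(c), inpos(e), linked(c,c), linked(f,e)}

free(e,e); grab(f,e)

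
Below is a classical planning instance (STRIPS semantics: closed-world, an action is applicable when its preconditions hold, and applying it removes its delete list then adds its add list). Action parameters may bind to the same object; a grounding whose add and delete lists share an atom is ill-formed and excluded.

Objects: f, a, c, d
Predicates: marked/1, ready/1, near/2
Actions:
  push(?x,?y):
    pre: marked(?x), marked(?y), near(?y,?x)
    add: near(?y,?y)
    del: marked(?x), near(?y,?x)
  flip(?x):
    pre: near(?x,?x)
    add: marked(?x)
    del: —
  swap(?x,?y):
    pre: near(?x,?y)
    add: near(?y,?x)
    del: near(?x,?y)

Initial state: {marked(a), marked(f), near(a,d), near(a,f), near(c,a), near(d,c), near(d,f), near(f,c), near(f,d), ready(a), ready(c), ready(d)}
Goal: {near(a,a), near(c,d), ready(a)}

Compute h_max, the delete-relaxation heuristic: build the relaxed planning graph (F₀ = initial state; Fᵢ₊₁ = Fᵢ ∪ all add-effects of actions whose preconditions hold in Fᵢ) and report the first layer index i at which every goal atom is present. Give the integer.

1

F0 = init (12 atoms)
F1 = F0 ∪ {near(a,a), near(a,c), near(c,d), near(c,f), near(d,a), near(f,a)}  (18 atoms)
goal ⊆ F1  ⇒  h_max = 1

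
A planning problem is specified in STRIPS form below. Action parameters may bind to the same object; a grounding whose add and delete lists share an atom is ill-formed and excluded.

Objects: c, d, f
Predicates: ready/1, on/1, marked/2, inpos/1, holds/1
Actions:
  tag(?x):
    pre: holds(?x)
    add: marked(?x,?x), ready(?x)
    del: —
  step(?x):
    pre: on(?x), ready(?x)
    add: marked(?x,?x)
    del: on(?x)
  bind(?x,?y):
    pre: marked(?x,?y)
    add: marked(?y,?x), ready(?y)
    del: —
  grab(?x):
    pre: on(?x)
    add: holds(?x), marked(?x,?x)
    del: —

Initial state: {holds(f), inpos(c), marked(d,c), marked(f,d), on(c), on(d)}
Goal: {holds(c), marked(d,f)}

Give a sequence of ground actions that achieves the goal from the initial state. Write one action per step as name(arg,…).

1. bind(f,d)  →  {holds(f), inpos(c), marked(d,c), marked(d,f), marked(f,d), on(c), on(d), ready(d)}
2. grab(c)  →  {holds(c), holds(f), inpos(c), marked(c,c), marked(d,c), marked(d,f), marked(f,d), on(c), on(d), ready(d)}

bind(f,d); grab(c)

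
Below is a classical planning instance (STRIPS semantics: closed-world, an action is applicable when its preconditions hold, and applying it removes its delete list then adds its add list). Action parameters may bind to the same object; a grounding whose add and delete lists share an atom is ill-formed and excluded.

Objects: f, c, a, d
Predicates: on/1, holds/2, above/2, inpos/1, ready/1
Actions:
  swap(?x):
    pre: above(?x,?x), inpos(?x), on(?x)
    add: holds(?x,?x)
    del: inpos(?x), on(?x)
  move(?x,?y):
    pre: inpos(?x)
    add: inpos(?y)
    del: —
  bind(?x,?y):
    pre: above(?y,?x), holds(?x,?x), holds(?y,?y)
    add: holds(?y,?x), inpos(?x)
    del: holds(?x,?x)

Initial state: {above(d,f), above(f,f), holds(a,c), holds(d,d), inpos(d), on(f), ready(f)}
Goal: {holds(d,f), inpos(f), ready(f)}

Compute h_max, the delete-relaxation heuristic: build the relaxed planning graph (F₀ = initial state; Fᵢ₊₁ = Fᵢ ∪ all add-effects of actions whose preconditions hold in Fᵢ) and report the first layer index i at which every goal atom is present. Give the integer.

F0 = init (7 atoms)
F1 = F0 ∪ {inpos(a), inpos(c), inpos(f)}  (10 atoms)
F2 = F1 ∪ {holds(f,f)}  (11 atoms)
F3 = F2 ∪ {holds(d,f)}  (12 atoms)
goal ⊆ F3  ⇒  h_max = 3

3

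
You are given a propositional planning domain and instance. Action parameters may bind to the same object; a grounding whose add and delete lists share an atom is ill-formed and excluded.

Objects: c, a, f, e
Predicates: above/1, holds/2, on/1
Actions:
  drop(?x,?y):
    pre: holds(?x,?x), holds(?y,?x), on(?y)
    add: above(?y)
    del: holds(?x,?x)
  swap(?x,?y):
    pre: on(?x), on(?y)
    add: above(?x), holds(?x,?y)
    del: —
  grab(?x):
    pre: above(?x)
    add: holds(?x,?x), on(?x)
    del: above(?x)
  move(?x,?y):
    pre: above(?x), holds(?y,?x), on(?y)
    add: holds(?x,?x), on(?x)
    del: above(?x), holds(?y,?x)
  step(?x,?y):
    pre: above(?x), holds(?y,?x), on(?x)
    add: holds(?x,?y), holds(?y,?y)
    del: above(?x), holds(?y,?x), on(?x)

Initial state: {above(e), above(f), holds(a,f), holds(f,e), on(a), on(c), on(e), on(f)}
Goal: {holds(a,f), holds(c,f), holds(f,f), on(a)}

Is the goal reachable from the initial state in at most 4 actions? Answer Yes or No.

Yes

1. swap(c,f)  →  {above(c), above(e), above(f), holds(a,f), holds(c,f), holds(f,e), on(a), on(c), on(e), on(f)}
2. swap(f,f)  →  {above(c), above(e), above(f), holds(a,f), holds(c,f), holds(f,e), holds(f,f), on(a), on(c), on(e), on(f)}
optimal plan length = 2; 2 ≤ 4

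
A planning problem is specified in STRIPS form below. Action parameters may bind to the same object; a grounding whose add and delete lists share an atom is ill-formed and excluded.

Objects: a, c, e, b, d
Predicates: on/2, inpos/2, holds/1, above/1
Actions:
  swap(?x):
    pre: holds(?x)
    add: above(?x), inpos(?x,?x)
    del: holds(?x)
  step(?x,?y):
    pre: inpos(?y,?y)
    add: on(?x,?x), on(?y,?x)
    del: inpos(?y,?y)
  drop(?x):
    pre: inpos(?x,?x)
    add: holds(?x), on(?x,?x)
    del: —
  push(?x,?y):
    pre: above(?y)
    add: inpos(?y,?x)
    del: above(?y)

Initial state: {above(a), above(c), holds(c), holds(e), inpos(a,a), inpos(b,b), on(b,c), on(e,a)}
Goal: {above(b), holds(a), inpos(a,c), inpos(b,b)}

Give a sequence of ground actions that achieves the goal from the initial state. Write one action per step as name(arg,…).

drop(a); drop(b); swap(b); push(c,a)

1. drop(a)  →  {above(a), above(c), holds(a), holds(c), holds(e), inpos(a,a), inpos(b,b), on(a,a), on(b,c), on(e,a)}
2. drop(b)  →  {above(a), above(c), holds(a), holds(b), holds(c), holds(e), inpos(a,a), inpos(b,b), on(a,a), on(b,b), on(b,c), on(e,a)}
3. swap(b)  →  {above(a), above(b), above(c), holds(a), holds(c), holds(e), inpos(a,a), inpos(b,b), on(a,a), on(b,b), on(b,c), on(e,a)}
4. push(c,a)  →  {above(b), above(c), holds(a), holds(c), holds(e), inpos(a,a), inpos(a,c), inpos(b,b), on(a,a), on(b,b), on(b,c), on(e,a)}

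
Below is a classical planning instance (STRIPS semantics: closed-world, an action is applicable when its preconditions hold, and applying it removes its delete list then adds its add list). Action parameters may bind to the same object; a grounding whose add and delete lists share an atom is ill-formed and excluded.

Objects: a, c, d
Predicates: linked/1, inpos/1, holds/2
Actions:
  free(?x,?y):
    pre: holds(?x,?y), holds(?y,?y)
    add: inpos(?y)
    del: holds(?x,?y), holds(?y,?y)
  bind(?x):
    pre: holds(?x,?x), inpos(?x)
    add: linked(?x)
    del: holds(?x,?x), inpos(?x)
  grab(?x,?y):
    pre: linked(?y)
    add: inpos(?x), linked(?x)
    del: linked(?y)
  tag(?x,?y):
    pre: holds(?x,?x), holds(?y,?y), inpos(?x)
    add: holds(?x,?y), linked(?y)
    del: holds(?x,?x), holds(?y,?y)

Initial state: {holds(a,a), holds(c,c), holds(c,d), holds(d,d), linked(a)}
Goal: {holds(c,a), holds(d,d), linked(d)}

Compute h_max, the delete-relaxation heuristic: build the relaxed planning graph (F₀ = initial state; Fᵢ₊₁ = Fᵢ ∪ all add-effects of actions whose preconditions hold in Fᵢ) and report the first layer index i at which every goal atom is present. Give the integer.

2

F0 = init (5 atoms)
F1 = F0 ∪ {inpos(a), inpos(c), inpos(d), linked(c), linked(d)}  (10 atoms)
F2 = F1 ∪ {holds(a,c), holds(a,d), holds(c,a), holds(d,a), holds(d,c)}  (15 atoms)
goal ⊆ F2  ⇒  h_max = 2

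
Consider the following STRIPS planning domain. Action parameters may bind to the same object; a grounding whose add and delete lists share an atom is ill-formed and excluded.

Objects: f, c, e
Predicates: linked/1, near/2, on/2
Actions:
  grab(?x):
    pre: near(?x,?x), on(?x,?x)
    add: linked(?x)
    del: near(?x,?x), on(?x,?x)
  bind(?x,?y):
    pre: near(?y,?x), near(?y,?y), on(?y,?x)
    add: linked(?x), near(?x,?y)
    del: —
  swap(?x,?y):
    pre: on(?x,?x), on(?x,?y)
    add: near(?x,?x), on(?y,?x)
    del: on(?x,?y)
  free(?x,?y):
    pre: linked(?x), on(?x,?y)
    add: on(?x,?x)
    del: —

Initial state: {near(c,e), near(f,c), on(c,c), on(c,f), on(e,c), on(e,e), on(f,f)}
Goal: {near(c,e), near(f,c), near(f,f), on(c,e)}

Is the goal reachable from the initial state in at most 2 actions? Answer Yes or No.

No

1. swap(c,f)  →  {near(c,c), near(c,e), near(f,c), on(c,c), on(e,c), on(e,e), on(f,c), on(f,f)}
2. swap(f,c)  →  {near(c,c), near(c,e), near(f,c), near(f,f), on(c,c), on(c,f), on(e,c), on(e,e), on(f,f)}
3. swap(e,c)  →  {near(c,c), near(c,e), near(e,e), near(f,c), near(f,f), on(c,c), on(c,e), on(c,f), on(e,e), on(f,f)}
optimal plan length = 3; 3 > 2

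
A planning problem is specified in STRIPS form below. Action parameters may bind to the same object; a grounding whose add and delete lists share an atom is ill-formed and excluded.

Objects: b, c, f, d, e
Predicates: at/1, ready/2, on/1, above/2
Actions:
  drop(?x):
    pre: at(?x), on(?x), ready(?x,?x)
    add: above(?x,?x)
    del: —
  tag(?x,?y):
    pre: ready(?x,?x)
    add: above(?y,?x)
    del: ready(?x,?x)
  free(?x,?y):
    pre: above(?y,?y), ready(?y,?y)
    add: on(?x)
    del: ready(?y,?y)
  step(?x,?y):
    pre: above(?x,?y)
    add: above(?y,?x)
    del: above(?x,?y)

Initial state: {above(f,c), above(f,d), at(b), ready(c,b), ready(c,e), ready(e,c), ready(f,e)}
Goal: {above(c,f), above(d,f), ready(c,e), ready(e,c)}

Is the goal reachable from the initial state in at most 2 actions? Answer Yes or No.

Yes

1. step(f,c)  →  {above(c,f), above(f,d), at(b), ready(c,b), ready(c,e), ready(e,c), ready(f,e)}
2. step(f,d)  →  {above(c,f), above(d,f), at(b), ready(c,b), ready(c,e), ready(e,c), ready(f,e)}
optimal plan length = 2; 2 ≤ 2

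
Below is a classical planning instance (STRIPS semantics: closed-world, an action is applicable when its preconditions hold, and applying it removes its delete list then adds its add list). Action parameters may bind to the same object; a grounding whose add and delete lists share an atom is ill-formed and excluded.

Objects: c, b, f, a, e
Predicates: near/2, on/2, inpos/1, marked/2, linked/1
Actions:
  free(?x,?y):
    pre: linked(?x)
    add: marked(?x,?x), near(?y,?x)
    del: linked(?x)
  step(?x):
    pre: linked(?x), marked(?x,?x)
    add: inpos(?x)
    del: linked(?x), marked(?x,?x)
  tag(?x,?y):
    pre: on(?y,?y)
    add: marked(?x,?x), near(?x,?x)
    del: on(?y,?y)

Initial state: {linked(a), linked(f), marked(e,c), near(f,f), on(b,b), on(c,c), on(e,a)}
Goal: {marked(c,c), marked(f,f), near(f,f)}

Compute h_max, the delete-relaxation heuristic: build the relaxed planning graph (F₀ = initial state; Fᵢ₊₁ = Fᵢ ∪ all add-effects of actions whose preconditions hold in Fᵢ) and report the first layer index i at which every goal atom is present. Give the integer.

1

F0 = init (7 atoms)
F1 = F0 ∪ {marked(a,a), marked(b,b), marked(c,c), marked(e,e), marked(f,f), near(a,a), near(a,f), near(b,a), near(b,b), near(b,f), near(c,a), near(c,c), near(c,f), near(e,a), near(e,e), near(e,f), near(f,a)}  (24 atoms)
goal ⊆ F1  ⇒  h_max = 1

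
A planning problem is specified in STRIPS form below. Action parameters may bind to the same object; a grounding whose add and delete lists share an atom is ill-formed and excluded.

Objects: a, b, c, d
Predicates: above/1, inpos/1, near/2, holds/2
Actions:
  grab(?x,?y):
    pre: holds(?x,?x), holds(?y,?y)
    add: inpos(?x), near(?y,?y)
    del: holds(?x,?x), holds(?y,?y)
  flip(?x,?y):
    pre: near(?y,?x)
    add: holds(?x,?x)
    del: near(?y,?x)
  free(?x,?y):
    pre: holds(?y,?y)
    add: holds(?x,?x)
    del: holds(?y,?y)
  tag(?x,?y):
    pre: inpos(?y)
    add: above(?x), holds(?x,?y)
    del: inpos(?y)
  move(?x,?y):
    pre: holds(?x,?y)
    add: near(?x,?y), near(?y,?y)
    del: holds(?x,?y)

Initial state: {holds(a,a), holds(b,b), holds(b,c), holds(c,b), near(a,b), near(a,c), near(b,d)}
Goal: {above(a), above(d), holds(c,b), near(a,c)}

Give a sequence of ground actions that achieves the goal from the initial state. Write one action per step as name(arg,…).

grab(a,a); grab(b,b); tag(a,a); tag(d,b)

1. grab(a,a)  →  {holds(b,b), holds(b,c), holds(c,b), inpos(a), near(a,a), near(a,b), near(a,c), near(b,d)}
2. grab(b,b)  →  {holds(b,c), holds(c,b), inpos(a), inpos(b), near(a,a), near(a,b), near(a,c), near(b,b), near(b,d)}
3. tag(a,a)  →  {above(a), holds(a,a), holds(b,c), holds(c,b), inpos(b), near(a,a), near(a,b), near(a,c), near(b,b), near(b,d)}
4. tag(d,b)  →  {above(a), above(d), holds(a,a), holds(b,c), holds(c,b), holds(d,b), near(a,a), near(a,b), near(a,c), near(b,b), near(b,d)}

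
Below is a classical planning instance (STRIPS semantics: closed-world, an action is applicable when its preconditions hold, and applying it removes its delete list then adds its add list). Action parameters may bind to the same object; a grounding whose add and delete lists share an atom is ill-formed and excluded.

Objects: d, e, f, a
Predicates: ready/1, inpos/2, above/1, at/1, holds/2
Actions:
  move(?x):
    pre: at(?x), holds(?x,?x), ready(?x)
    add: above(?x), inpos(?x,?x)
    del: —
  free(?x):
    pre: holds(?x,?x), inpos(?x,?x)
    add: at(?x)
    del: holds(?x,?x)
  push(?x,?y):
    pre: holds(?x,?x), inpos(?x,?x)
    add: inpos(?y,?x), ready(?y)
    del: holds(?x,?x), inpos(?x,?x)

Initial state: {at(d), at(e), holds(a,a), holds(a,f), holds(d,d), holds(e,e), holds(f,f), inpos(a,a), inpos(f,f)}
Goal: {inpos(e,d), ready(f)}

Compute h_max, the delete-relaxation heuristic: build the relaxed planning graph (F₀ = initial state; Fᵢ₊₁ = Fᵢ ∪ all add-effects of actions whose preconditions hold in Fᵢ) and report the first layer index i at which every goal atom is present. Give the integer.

3

F0 = init (9 atoms)
F1 = F0 ∪ {at(a), at(f), inpos(a,f), inpos(d,a), inpos(d,f), inpos(e,a), inpos(e,f), inpos(f,a), ready(a), ready(d), ready(e), ready(f)}  (21 atoms)
F2 = F1 ∪ {above(a), above(d), above(e), above(f), inpos(d,d), inpos(e,e)}  (27 atoms)
F3 = F2 ∪ {inpos(a,d), inpos(a,e), inpos(d,e), inpos(e,d), inpos(f,d), inpos(f,e)}  (33 atoms)
goal ⊆ F3  ⇒  h_max = 3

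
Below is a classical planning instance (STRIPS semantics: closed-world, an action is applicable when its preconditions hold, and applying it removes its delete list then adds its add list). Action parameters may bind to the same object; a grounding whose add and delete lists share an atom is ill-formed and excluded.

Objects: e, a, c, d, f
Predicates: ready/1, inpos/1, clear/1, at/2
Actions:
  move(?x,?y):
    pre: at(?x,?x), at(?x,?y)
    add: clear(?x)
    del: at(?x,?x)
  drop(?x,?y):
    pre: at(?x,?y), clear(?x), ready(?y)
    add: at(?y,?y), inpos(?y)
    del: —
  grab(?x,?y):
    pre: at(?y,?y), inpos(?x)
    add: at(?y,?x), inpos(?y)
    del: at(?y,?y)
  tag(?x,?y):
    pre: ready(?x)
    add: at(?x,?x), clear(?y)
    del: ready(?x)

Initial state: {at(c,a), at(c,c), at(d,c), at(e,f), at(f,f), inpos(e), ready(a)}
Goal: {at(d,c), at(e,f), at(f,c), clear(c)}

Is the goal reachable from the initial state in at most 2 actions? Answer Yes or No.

No

1. grab(e,c)  →  {at(c,a), at(c,e), at(d,c), at(e,f), at(f,f), inpos(c), inpos(e), ready(a)}
2. grab(c,f)  →  {at(c,a), at(c,e), at(d,c), at(e,f), at(f,c), inpos(c), inpos(e), inpos(f), ready(a)}
3. tag(a,c)  →  {at(a,a), at(c,a), at(c,e), at(d,c), at(e,f), at(f,c), clear(c), inpos(c), inpos(e), inpos(f)}
optimal plan length = 3; 3 > 2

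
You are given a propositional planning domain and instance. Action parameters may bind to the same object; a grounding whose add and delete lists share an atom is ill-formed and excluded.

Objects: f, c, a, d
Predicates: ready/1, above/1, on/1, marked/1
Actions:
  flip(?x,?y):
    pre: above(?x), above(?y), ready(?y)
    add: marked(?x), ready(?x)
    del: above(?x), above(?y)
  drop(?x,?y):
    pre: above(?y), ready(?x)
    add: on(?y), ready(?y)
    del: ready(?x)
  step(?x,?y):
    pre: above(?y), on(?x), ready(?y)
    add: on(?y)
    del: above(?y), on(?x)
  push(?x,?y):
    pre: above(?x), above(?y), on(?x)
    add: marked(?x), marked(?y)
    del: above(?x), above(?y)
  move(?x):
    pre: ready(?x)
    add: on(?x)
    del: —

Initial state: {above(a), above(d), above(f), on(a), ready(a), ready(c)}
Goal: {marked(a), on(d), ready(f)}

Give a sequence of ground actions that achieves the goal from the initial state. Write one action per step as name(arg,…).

1. flip(a,a)  →  {above(d), above(f), marked(a), on(a), ready(a), ready(c)}
2. drop(c,f)  →  {above(d), above(f), marked(a), on(a), on(f), ready(a), ready(f)}
3. drop(a,d)  →  {above(d), above(f), marked(a), on(a), on(d), on(f), ready(d), ready(f)}

flip(a,a); drop(c,f); drop(a,d)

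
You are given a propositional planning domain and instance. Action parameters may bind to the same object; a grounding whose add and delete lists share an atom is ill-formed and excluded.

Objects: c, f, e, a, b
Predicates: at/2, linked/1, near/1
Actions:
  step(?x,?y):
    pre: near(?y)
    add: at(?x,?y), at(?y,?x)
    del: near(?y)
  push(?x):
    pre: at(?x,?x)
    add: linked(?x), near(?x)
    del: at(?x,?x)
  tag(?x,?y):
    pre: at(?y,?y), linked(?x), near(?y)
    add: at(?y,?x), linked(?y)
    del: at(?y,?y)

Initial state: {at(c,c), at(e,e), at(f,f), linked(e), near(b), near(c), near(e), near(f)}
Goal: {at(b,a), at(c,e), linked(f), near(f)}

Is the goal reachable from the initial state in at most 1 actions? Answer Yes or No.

1. step(c,e)  →  {at(c,c), at(c,e), at(e,c), at(e,e), at(f,f), linked(e), near(b), near(c), near(f)}
2. step(a,b)  →  {at(a,b), at(b,a), at(c,c), at(c,e), at(e,c), at(e,e), at(f,f), linked(e), near(c), near(f)}
3. push(f)  →  {at(a,b), at(b,a), at(c,c), at(c,e), at(e,c), at(e,e), linked(e), linked(f), near(c), near(f)}
optimal plan length = 3; 3 > 1

No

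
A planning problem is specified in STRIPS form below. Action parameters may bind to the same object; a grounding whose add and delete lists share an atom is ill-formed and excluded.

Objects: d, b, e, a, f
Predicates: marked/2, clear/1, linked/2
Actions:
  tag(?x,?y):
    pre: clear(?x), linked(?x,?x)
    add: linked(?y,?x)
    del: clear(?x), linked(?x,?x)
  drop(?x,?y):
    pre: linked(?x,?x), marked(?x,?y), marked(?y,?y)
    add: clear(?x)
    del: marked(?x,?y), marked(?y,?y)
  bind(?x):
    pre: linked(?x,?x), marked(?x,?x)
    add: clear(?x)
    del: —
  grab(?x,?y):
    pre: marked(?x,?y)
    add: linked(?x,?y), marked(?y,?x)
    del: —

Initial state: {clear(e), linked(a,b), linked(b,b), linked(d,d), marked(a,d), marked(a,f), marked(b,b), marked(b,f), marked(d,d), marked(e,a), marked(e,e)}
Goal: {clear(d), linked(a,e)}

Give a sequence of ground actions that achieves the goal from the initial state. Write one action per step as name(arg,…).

1. drop(d,d)  →  {clear(d), clear(e), linked(a,b), linked(b,b), linked(d,d), marked(a,d), marked(a,f), marked(b,b), marked(b,f), marked(e,a), marked(e,e)}
2. grab(e,e)  →  {clear(d), clear(e), linked(a,b), linked(b,b), linked(d,d), linked(e,e), marked(a,d), marked(a,f), marked(b,b), marked(b,f), marked(e,a), marked(e,e)}
3. tag(e,a)  →  {clear(d), linked(a,b), linked(a,e), linked(b,b), linked(d,d), marked(a,d), marked(a,f), marked(b,b), marked(b,f), marked(e,a), marked(e,e)}

drop(d,d); grab(e,e); tag(e,a)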